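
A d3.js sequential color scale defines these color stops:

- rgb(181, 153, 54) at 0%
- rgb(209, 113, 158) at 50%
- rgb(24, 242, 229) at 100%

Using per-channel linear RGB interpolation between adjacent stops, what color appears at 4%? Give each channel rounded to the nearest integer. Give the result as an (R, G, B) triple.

(183, 150, 62)

4% lies between the 0% and 50% stops, so the local fraction is t = (4 − 0)/(50 − 0) = 4/50 ≈ 0.08.
R = 181 + 0.08 × (209 − 181) = 183.24 → 183
G = 153 + 0.08 × (113 − 153) = 149.8 → 150
B = 54 + 0.08 × (158 − 54) = 62.32 → 62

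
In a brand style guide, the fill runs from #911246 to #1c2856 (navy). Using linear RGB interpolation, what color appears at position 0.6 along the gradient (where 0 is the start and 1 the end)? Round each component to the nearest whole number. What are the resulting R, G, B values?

#911246 → (145, 18, 70); #1c2856 → (28, 40, 86).
R = 145 + 0.6 × (28 − 145) = 145 + 0.6 × -117 = 74.8 → 75
G = 18 + 0.6 × (40 − 18) = 18 + 0.6 × 22 = 31.2 → 31
B = 70 + 0.6 × (86 − 70) = 70 + 0.6 × 16 = 79.6 → 80

(75, 31, 80)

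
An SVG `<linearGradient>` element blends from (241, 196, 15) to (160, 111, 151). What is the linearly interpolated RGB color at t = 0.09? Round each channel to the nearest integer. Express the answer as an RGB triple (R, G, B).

R = 241 + 0.09 × (160 − 241) = 241 + 0.09 × -81 = 233.71 → 234
G = 196 + 0.09 × (111 − 196) = 196 + 0.09 × -85 = 188.35 → 188
B = 15 + 0.09 × (151 − 15) = 15 + 0.09 × 136 = 27.24 → 27

(234, 188, 27)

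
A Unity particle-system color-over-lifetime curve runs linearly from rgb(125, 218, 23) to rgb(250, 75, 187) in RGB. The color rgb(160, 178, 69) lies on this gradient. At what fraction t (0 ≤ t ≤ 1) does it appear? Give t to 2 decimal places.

Invert the lerp on the B channel (largest span, 164): t = (69 − 23) / (187 − 23) = 46/164 = 0.28049.
Check on R: (160 − 125)/(250 − 125) = 0.28 ✓

0.28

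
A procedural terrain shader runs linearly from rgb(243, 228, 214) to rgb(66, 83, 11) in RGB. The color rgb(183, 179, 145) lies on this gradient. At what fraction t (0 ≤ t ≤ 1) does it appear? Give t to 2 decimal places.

Invert the lerp on the B channel (largest span, 203): t = (145 − 214) / (11 − 214) = -69/-203 = 0.3399.
Check on R: (183 − 243)/(66 − 243) = 0.339 ✓

0.34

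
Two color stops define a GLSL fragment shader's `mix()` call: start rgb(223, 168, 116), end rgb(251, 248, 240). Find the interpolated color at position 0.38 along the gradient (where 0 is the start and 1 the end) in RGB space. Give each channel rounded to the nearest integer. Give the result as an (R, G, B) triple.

(234, 198, 163)

R = 223 + 0.38 × (251 − 223) = 223 + 0.38 × 28 = 233.64 → 234
G = 168 + 0.38 × (248 − 168) = 168 + 0.38 × 80 = 198.4 → 198
B = 116 + 0.38 × (240 − 116) = 116 + 0.38 × 124 = 163.12 → 163
So the blended color is (234, 198, 163), about #eac6a3.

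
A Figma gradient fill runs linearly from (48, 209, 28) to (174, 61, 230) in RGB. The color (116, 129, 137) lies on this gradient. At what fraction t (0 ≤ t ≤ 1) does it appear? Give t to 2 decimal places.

Invert the lerp on the B channel (largest span, 202): t = (137 − 28) / (230 − 28) = 109/202 = 0.5396.
Check on R: (116 − 48)/(174 − 48) = 0.5397 ✓

0.54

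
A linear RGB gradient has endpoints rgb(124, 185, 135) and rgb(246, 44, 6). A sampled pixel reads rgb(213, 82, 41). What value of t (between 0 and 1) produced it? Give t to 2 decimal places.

Invert the lerp on the G channel (largest span, 141): t = (82 − 185) / (44 − 185) = -103/-141 = 0.7305.
Check on R: (213 − 124)/(246 − 124) = 0.7295 ✓

0.73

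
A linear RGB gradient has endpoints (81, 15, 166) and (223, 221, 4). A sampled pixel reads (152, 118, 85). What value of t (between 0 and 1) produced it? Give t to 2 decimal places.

0.50

Invert the lerp on the G channel (largest span, 206): t = (118 − 15) / (221 − 15) = 103/206 = 0.5.
Check on R: (152 − 81)/(223 − 81) = 0.5 ✓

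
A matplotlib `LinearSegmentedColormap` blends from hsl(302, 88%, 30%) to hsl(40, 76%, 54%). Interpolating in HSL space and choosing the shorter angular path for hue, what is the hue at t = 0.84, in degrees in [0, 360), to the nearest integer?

Hue: 40 − 302 = -262°, but |-262| > 180 so the shorter arc goes the other way: Δh = -262 + 360 = 98°.
H = 302 + 0.84 × (98) = 384.32 → 384 → 384 mod 360 = 24°

24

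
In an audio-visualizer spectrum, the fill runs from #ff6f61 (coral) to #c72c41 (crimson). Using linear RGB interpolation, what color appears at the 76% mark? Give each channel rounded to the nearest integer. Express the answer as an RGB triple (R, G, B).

#ff6f61 → (255, 111, 97); #c72c41 → (199, 44, 65).
76% corresponds to t = 0.76.
R = 255 + 0.76 × (199 − 255) = 255 + 0.76 × -56 = 212.44 → 212
G = 111 + 0.76 × (44 − 111) = 111 + 0.76 × -67 = 60.08 → 60
B = 97 + 0.76 × (65 − 97) = 97 + 0.76 × -32 = 72.68 → 73

(212, 60, 73)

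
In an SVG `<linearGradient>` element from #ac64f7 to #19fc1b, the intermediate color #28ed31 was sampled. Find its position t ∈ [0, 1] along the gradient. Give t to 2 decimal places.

0.90

Invert the lerp on the B channel (largest span, 220): t = (49 − 247) / (27 − 247) = -198/-220 = 0.9.
Check on R: (40 − 172)/(25 − 172) = 0.898 ✓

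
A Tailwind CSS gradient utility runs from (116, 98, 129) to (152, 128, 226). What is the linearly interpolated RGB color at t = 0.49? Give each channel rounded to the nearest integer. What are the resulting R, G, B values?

R = 116 + 0.49 × (152 − 116) = 116 + 0.49 × 36 = 133.64 → 134
G = 98 + 0.49 × (128 − 98) = 98 + 0.49 × 30 = 112.7 → 113
B = 129 + 0.49 × (226 − 129) = 129 + 0.49 × 97 = 176.53 → 177
So the blended color is (134, 113, 177), about #8671b1.

(134, 113, 177)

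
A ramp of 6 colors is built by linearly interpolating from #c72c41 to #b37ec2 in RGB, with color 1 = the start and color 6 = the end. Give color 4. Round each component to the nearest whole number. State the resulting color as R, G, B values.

(187, 93, 142)

With 6 swatches and endpoints inclusive, swatch 4 sits at t = (4 − 1)/(6 − 1) = 3/5 ≈ 0.6.
#c72c41 → (199, 44, 65); #b37ec2 → (179, 126, 194).
R = 199 + 0.6 × (179 − 199) = 187 → 187
G = 44 + 0.6 × (126 − 44) = 93.2 → 93
B = 65 + 0.6 × (194 − 65) = 142.4 → 142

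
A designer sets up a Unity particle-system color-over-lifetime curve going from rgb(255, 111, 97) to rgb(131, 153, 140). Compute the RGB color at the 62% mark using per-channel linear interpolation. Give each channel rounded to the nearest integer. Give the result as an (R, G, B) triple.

(178, 137, 124)

62% corresponds to t = 0.62.
R = 255 + 0.62 × (131 − 255) = 255 + 0.62 × -124 = 178.12 → 178
G = 111 + 0.62 × (153 − 111) = 111 + 0.62 × 42 = 137.04 → 137
B = 97 + 0.62 × (140 − 97) = 97 + 0.62 × 43 = 123.66 → 124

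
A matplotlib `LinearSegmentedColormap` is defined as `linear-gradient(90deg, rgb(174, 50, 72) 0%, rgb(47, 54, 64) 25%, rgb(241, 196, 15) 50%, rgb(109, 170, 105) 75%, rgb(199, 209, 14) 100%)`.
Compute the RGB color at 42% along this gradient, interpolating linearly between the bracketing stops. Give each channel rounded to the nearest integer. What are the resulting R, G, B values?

(179, 151, 31)

42% lies between the 25% and 50% stops, so the local fraction is t = (42 − 25)/(50 − 25) = 17/25 ≈ 0.68.
R = 47 + 0.68 × (241 − 47) = 178.92 → 179
G = 54 + 0.68 × (196 − 54) = 150.56 → 151
B = 64 + 0.68 × (15 − 64) = 30.68 → 31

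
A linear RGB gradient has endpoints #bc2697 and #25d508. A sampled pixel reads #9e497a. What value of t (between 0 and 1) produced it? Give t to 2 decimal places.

Invert the lerp on the G channel (largest span, 175): t = (73 − 38) / (213 − 38) = 35/175 = 0.2.
Check on R: (158 − 188)/(37 − 188) = 0.1987 ✓

0.20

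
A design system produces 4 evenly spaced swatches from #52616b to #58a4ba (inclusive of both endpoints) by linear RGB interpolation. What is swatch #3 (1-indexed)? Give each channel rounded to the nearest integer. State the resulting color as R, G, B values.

(86, 142, 160)

With 4 swatches and endpoints inclusive, swatch 3 sits at t = (3 − 1)/(4 − 1) = 2/3 ≈ 0.6667.
#52616b → (82, 97, 107); #58a4ba → (88, 164, 186).
R = 82 + 0.6667 × (88 − 82) = 86 → 86
G = 97 + 0.6667 × (164 − 97) = 141.669 → 142
B = 107 + 0.6667 × (186 − 107) = 159.669 → 160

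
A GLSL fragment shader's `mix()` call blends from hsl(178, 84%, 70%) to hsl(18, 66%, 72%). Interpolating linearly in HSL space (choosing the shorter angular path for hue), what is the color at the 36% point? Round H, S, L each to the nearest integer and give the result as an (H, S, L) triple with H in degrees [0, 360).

(120, 78, 71)

Hue arc: Δh = 18 − 178 = -160° (|Δh| ≤ 180, already the shorter path).
H = 178 + 0.36 × (-160) = 120.4 → 120°
S = 84 + 0.36 × (66 − 84) = 77.52 → 78%
L = 70 + 0.36 × (72 − 70) = 70.72 → 71%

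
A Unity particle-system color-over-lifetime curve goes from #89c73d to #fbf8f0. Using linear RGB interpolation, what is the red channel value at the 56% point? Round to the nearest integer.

R₁ = 137 (from #89c73d), R₂ = 251 (from #fbf8f0).
R = 137 + 0.56 × (251 − 137) = 200.84 → 201

201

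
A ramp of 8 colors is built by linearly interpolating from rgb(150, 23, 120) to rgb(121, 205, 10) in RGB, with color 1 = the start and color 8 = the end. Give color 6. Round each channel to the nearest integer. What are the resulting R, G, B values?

With 8 swatches and endpoints inclusive, swatch 6 sits at t = (6 − 1)/(8 − 1) = 5/7 ≈ 0.7143.
R = 150 + 0.7143 × (121 − 150) = 129.285 → 129
G = 23 + 0.7143 × (205 − 23) = 153.003 → 153
B = 120 + 0.7143 × (10 − 120) = 41.427 → 41

(129, 153, 41)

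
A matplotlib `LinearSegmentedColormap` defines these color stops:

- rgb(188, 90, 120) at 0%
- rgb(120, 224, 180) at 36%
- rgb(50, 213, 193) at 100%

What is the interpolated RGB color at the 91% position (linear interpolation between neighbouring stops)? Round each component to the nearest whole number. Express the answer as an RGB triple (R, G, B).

91% lies between the 36% and 100% stops, so the local fraction is t = (91 − 36)/(100 − 36) = 55/64 ≈ 0.8594.
R = 120 + 0.8594 × (50 − 120) = 59.842 → 60
G = 224 + 0.8594 × (213 − 224) = 214.547 → 215
B = 180 + 0.8594 × (193 − 180) = 191.172 → 191

(60, 215, 191)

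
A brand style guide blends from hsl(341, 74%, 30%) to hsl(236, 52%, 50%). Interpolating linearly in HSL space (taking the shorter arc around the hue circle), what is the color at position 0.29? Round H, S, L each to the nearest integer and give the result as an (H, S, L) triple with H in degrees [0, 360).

(311, 68, 36)

Hue arc: Δh = 236 − 341 = -105° (|Δh| ≤ 180, already the shorter path).
H = 341 + 0.29 × (-105) = 310.55 → 311°
S = 74 + 0.29 × (52 − 74) = 67.62 → 68%
L = 30 + 0.29 × (50 − 30) = 35.8 → 36%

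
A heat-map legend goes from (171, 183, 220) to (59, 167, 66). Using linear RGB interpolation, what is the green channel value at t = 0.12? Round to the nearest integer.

181

G = 183 + 0.12 × (167 − 183) = 181.08 → 181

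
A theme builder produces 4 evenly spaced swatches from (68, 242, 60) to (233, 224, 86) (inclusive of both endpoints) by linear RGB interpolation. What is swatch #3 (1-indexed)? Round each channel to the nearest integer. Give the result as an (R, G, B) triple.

With 4 swatches and endpoints inclusive, swatch 3 sits at t = (3 − 1)/(4 − 1) = 2/3 ≈ 0.6667.
R = 68 + 0.6667 × (233 − 68) = 178.005 → 178
G = 242 + 0.6667 × (224 − 242) = 229.999 → 230
B = 60 + 0.6667 × (86 − 60) = 77.334 → 77

(178, 230, 77)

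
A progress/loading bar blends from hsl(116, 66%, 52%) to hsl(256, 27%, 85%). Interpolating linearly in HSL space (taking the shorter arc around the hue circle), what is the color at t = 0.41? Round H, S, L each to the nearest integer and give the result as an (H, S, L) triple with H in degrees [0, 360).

Hue arc: Δh = 256 − 116 = 140° (|Δh| ≤ 180, already the shorter path).
H = 116 + 0.41 × (140) = 173.4 → 173°
S = 66 + 0.41 × (27 − 66) = 50.01 → 50%
L = 52 + 0.41 × (85 − 52) = 65.53 → 66%

(173, 50, 66)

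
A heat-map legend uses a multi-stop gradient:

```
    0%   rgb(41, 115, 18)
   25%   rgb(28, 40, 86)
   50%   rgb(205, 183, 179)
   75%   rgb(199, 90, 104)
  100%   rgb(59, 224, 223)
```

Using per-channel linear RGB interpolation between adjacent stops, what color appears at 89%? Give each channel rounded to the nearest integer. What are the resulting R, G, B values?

89% lies between the 75% and 100% stops, so the local fraction is t = (89 − 75)/(100 − 75) = 14/25 ≈ 0.56.
R = 199 + 0.56 × (59 − 199) = 120.6 → 121
G = 90 + 0.56 × (224 − 90) = 165.04 → 165
B = 104 + 0.56 × (223 − 104) = 170.64 → 171

(121, 165, 171)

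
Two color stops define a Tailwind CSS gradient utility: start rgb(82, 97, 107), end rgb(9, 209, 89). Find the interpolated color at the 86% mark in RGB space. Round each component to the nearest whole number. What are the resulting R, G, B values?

86% corresponds to t = 0.86.
R = 82 + 0.86 × (9 − 82) = 82 + 0.86 × -73 = 19.22 → 19
G = 97 + 0.86 × (209 − 97) = 97 + 0.86 × 112 = 193.32 → 193
B = 107 + 0.86 × (89 − 107) = 107 + 0.86 × -18 = 91.52 → 92

(19, 193, 92)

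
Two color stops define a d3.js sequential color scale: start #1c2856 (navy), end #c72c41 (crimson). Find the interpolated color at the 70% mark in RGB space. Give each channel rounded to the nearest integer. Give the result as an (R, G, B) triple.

#1c2856 → (28, 40, 86); #c72c41 → (199, 44, 65).
70% corresponds to t = 0.7.
R = 28 + 0.7 × (199 − 28) = 28 + 0.7 × 171 = 147.7 → 148
G = 40 + 0.7 × (44 − 40) = 40 + 0.7 × 4 = 42.8 → 43
B = 86 + 0.7 × (65 − 86) = 86 + 0.7 × -21 = 71.3 → 71
So the blended color is (148, 43, 71), about #942b47.

(148, 43, 71)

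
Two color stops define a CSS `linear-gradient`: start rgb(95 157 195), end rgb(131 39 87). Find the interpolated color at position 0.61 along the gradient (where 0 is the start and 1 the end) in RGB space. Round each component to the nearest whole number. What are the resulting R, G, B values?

(117, 85, 129)

R = 95 + 0.61 × (131 − 95) = 95 + 0.61 × 36 = 116.96 → 117
G = 157 + 0.61 × (39 − 157) = 157 + 0.61 × -118 = 85.02 → 85
B = 195 + 0.61 × (87 − 195) = 195 + 0.61 × -108 = 129.12 → 129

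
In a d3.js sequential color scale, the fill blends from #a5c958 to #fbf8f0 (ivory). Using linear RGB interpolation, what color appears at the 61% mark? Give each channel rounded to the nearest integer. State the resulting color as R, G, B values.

#a5c958 → (165, 201, 88); #fbf8f0 → (251, 248, 240).
61% corresponds to t = 0.61.
R = 165 + 0.61 × (251 − 165) = 165 + 0.61 × 86 = 217.46 → 217
G = 201 + 0.61 × (248 − 201) = 201 + 0.61 × 47 = 229.67 → 230
B = 88 + 0.61 × (240 − 88) = 88 + 0.61 × 152 = 180.72 → 181

(217, 230, 181)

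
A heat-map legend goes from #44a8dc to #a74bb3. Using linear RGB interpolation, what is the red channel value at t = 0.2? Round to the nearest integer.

R₁ = 68 (from #44a8dc), R₂ = 167 (from #a74bb3).
R = 68 + 0.2 × (167 − 68) = 87.8 → 88

88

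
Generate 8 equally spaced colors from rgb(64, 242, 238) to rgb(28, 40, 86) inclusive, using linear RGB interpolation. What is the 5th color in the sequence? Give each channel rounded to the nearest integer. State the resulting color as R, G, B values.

With 8 swatches and endpoints inclusive, swatch 5 sits at t = (5 − 1)/(8 − 1) = 4/7 ≈ 0.5714.
R = 64 + 0.5714 × (28 − 64) = 43.43 → 43
G = 242 + 0.5714 × (40 − 242) = 126.577 → 127
B = 238 + 0.5714 × (86 − 238) = 151.147 → 151

(43, 127, 151)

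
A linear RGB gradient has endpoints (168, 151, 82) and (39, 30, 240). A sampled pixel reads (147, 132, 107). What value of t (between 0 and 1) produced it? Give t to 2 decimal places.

Invert the lerp on the B channel (largest span, 158): t = (107 − 82) / (240 − 82) = 25/158 = 0.15823.
Check on R: (147 − 168)/(39 − 168) = 0.1628 ✓

0.16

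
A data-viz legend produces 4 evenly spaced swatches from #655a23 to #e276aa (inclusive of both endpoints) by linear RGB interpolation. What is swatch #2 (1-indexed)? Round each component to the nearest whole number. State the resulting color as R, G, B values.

(143, 99, 80)

With 4 swatches and endpoints inclusive, swatch 2 sits at t = (2 − 1)/(4 − 1) = 1/3 ≈ 0.3333.
#655a23 → (101, 90, 35); #e276aa → (226, 118, 170).
R = 101 + 0.3333 × (226 − 101) = 142.662 → 143
G = 90 + 0.3333 × (118 − 90) = 99.332 → 99
B = 35 + 0.3333 × (170 − 35) = 79.995 → 80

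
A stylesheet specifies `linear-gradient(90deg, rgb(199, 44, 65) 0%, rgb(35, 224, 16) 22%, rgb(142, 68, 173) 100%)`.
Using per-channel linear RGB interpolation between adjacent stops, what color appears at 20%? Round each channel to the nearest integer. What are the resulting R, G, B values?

(50, 208, 20)

20% lies between the 0% and 22% stops, so the local fraction is t = (20 − 0)/(22 − 0) = 20/22 ≈ 0.9091.
R = 199 + 0.9091 × (35 − 199) = 49.908 → 50
G = 44 + 0.9091 × (224 − 44) = 207.638 → 208
B = 65 + 0.9091 × (16 − 65) = 20.454 → 20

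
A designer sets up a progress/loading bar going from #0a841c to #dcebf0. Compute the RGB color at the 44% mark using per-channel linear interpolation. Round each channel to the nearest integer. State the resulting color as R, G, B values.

(102, 177, 121)

#0a841c → (10, 132, 28); #dcebf0 → (220, 235, 240).
44% corresponds to t = 0.44.
R = 10 + 0.44 × (220 − 10) = 10 + 0.44 × 210 = 102.4 → 102
G = 132 + 0.44 × (235 − 132) = 132 + 0.44 × 103 = 177.32 → 177
B = 28 + 0.44 × (240 − 28) = 28 + 0.44 × 212 = 121.28 → 121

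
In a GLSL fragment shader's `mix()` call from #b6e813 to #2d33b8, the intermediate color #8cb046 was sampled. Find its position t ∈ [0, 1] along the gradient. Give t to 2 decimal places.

Invert the lerp on the G channel (largest span, 181): t = (176 − 232) / (51 − 232) = -56/-181 = 0.30939.
Check on R: (140 − 182)/(45 − 182) = 0.3066 ✓

0.31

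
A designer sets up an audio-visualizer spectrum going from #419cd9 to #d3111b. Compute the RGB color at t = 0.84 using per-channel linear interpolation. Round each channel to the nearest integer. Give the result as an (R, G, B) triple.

#419cd9 → (65, 156, 217); #d3111b → (211, 17, 27).
R = 65 + 0.84 × (211 − 65) = 65 + 0.84 × 146 = 187.64 → 188
G = 156 + 0.84 × (17 − 156) = 156 + 0.84 × -139 = 39.24 → 39
B = 217 + 0.84 × (27 − 217) = 217 + 0.84 × -190 = 57.4 → 57

(188, 39, 57)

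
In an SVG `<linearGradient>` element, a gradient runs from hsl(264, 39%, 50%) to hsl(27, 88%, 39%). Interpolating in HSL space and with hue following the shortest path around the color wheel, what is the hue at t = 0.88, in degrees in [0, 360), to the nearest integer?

12

Hue: 27 − 264 = -237°, but |-237| > 180 so the shorter arc goes the other way: Δh = -237 + 360 = 123°.
H = 264 + 0.88 × (123) = 372.24 → 372 → 372 mod 360 = 12°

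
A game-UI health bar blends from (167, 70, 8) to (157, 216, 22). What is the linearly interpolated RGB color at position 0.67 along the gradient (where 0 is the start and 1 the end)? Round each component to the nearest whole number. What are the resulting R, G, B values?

(160, 168, 17)

R = 167 + 0.67 × (157 − 167) = 167 + 0.67 × -10 = 160.3 → 160
G = 70 + 0.67 × (216 − 70) = 70 + 0.67 × 146 = 167.82 → 168
B = 8 + 0.67 × (22 − 8) = 8 + 0.67 × 14 = 17.38 → 17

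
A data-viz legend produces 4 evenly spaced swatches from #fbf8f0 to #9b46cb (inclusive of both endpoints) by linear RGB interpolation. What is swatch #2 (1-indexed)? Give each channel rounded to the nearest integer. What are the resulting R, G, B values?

(219, 189, 228)

With 4 swatches and endpoints inclusive, swatch 2 sits at t = (2 − 1)/(4 − 1) = 1/3 ≈ 0.3333.
#fbf8f0 → (251, 248, 240); #9b46cb → (155, 70, 203).
R = 251 + 0.3333 × (155 − 251) = 219.003 → 219
G = 248 + 0.3333 × (70 − 248) = 188.673 → 189
B = 240 + 0.3333 × (203 − 240) = 227.668 → 228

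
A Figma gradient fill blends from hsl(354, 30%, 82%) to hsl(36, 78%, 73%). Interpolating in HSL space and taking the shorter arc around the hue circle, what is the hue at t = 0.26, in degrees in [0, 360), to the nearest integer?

Hue: 36 − 354 = -318°, but |-318| > 180 so the shorter arc goes the other way: Δh = -318 + 360 = 42°.
H = 354 + 0.26 × (42) = 364.92 → 365 → 365 mod 360 = 5°

5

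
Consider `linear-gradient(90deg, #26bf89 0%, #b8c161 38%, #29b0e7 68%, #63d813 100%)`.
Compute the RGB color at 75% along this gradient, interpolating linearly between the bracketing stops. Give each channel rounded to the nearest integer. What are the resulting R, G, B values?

(54, 185, 185)

75% lies between the 68% and 100% stops, so the local fraction is t = (75 − 68)/(100 − 68) = 7/32 ≈ 0.2188.
#29b0e7 → (41, 176, 231); #63d813 → (99, 216, 19).
R = 41 + 0.2188 × (99 − 41) = 53.69 → 54
G = 176 + 0.2188 × (216 − 176) = 184.752 → 185
B = 231 + 0.2188 × (19 − 231) = 184.614 → 185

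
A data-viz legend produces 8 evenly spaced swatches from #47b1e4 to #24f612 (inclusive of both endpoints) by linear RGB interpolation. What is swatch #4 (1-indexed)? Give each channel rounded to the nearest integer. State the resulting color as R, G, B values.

(56, 207, 138)

With 8 swatches and endpoints inclusive, swatch 4 sits at t = (4 − 1)/(8 − 1) = 3/7 ≈ 0.4286.
#47b1e4 → (71, 177, 228); #24f612 → (36, 246, 18).
R = 71 + 0.4286 × (36 − 71) = 55.999 → 56
G = 177 + 0.4286 × (246 − 177) = 206.573 → 207
B = 228 + 0.4286 × (18 − 228) = 137.994 → 138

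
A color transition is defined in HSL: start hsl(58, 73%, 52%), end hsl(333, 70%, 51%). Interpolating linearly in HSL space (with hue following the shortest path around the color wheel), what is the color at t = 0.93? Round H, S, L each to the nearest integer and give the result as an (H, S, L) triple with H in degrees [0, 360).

Hue: 333 − 58 = 275°, but |275| > 180 so the shorter arc goes the other way: Δh = 275 − 360 = -85°.
H = 58 + 0.93 × (-85) = -21.05 → -21 → -21 mod 360 = 339°
S = 73 + 0.93 × (70 − 73) = 70.21 → 70%
L = 52 + 0.93 × (51 − 52) = 51.07 → 51%

(339, 70, 51)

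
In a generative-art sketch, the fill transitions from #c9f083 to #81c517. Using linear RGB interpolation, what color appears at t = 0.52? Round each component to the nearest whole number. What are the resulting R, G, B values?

(164, 218, 75)

#c9f083 → (201, 240, 131); #81c517 → (129, 197, 23).
R = 201 + 0.52 × (129 − 201) = 201 + 0.52 × -72 = 163.56 → 164
G = 240 + 0.52 × (197 − 240) = 240 + 0.52 × -43 = 217.64 → 218
B = 131 + 0.52 × (23 − 131) = 131 + 0.52 × -108 = 74.84 → 75
So the blended color is (164, 218, 75), about #a4da4b.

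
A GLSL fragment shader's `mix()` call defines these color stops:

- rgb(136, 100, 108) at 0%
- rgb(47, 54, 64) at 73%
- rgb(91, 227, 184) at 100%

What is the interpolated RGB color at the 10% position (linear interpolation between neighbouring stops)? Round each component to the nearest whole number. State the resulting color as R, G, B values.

10% lies between the 0% and 73% stops, so the local fraction is t = (10 − 0)/(73 − 0) = 10/73 ≈ 0.137.
R = 136 + 0.137 × (47 − 136) = 123.807 → 124
G = 100 + 0.137 × (54 − 100) = 93.698 → 94
B = 108 + 0.137 × (64 − 108) = 101.972 → 102

(124, 94, 102)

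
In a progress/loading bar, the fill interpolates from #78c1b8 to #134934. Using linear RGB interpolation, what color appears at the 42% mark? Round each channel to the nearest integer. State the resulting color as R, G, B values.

(78, 143, 129)

#78c1b8 → (120, 193, 184); #134934 → (19, 73, 52).
42% corresponds to t = 0.42.
R = 120 + 0.42 × (19 − 120) = 120 + 0.42 × -101 = 77.58 → 78
G = 193 + 0.42 × (73 − 193) = 193 + 0.42 × -120 = 142.6 → 143
B = 184 + 0.42 × (52 − 184) = 184 + 0.42 × -132 = 128.56 → 129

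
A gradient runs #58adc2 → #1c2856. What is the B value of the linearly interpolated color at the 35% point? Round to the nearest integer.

B₁ = 194 (from #58adc2), B₂ = 86 (from #1c2856).
B = 194 + 0.35 × (86 − 194) = 156.2 → 156

156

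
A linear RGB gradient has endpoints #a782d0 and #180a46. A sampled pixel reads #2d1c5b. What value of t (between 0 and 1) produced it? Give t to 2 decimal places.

Invert the lerp on the R channel (largest span, 143): t = (45 − 167) / (24 − 167) = -122/-143 = 0.85315.
Check on G: (28 − 130)/(10 − 130) = 0.85 ✓

0.85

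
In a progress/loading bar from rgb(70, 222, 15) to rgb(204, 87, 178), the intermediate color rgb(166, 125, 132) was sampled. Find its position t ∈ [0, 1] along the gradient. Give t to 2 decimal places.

Invert the lerp on the B channel (largest span, 163): t = (132 − 15) / (178 − 15) = 117/163 = 0.71779.
Check on R: (166 − 70)/(204 − 70) = 0.7164 ✓

0.72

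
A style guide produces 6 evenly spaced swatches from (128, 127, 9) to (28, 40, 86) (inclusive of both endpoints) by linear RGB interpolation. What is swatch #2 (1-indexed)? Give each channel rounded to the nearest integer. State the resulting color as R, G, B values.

With 6 swatches and endpoints inclusive, swatch 2 sits at t = (2 − 1)/(6 − 1) = 1/5 ≈ 0.2.
R = 128 + 0.2 × (28 − 128) = 108 → 108
G = 127 + 0.2 × (40 − 127) = 109.6 → 110
B = 9 + 0.2 × (86 − 9) = 24.4 → 24

(108, 110, 24)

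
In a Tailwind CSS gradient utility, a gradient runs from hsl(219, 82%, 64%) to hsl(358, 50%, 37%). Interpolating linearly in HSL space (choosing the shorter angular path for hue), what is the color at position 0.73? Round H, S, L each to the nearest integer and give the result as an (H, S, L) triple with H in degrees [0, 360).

Hue arc: Δh = 358 − 219 = 139° (|Δh| ≤ 180, already the shorter path).
H = 219 + 0.73 × (139) = 320.47 → 320°
S = 82 + 0.73 × (50 − 82) = 58.64 → 59%
L = 64 + 0.73 × (37 − 64) = 44.29 → 44%

(320, 59, 44)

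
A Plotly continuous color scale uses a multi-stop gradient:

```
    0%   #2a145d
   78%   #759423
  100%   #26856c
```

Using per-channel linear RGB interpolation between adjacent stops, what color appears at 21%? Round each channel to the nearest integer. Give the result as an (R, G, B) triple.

(62, 54, 77)

21% lies between the 0% and 78% stops, so the local fraction is t = (21 − 0)/(78 − 0) = 21/78 ≈ 0.2692.
#2a145d → (42, 20, 93); #759423 → (117, 148, 35).
R = 42 + 0.2692 × (117 − 42) = 62.19 → 62
G = 20 + 0.2692 × (148 − 20) = 54.458 → 54
B = 93 + 0.2692 × (35 − 93) = 77.386 → 77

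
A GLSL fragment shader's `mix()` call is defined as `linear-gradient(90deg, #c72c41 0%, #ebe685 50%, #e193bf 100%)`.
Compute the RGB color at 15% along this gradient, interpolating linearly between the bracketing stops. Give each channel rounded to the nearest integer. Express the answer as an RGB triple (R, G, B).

15% lies between the 0% and 50% stops, so the local fraction is t = (15 − 0)/(50 − 0) = 15/50 ≈ 0.3.
#c72c41 → (199, 44, 65); #ebe685 → (235, 230, 133).
R = 199 + 0.3 × (235 − 199) = 209.8 → 210
G = 44 + 0.3 × (230 − 44) = 99.8 → 100
B = 65 + 0.3 × (133 − 65) = 85.4 → 85

(210, 100, 85)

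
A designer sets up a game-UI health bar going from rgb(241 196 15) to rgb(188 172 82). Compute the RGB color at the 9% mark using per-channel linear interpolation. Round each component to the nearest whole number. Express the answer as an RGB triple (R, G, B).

9% corresponds to t = 0.09.
R = 241 + 0.09 × (188 − 241) = 241 + 0.09 × -53 = 236.23 → 236
G = 196 + 0.09 × (172 − 196) = 196 + 0.09 × -24 = 193.84 → 194
B = 15 + 0.09 × (82 − 15) = 15 + 0.09 × 67 = 21.03 → 21

(236, 194, 21)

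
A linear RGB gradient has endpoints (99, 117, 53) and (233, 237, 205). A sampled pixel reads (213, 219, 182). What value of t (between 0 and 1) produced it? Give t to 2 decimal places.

Invert the lerp on the B channel (largest span, 152): t = (182 − 53) / (205 − 53) = 129/152 = 0.84868.
Check on R: (213 − 99)/(233 − 99) = 0.8507 ✓

0.85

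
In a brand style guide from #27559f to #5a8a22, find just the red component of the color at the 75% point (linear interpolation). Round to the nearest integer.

R₁ = 39 (from #27559f), R₂ = 90 (from #5a8a22).
R = 39 + 0.75 × (90 − 39) = 77.25 → 77

77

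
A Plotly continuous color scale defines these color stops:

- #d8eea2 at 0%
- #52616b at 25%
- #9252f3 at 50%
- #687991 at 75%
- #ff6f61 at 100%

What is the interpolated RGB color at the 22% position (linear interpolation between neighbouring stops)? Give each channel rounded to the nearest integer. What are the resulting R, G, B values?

(98, 114, 114)

22% lies between the 0% and 25% stops, so the local fraction is t = (22 − 0)/(25 − 0) = 22/25 ≈ 0.88.
#d8eea2 → (216, 238, 162); #52616b → (82, 97, 107).
R = 216 + 0.88 × (82 − 216) = 98.08 → 98
G = 238 + 0.88 × (97 − 238) = 113.92 → 114
B = 162 + 0.88 × (107 − 162) = 113.6 → 114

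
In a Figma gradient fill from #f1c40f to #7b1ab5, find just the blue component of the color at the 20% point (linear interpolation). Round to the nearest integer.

48

B₁ = 15 (from #f1c40f), B₂ = 181 (from #7b1ab5).
B = 15 + 0.2 × (181 − 15) = 48.2 → 48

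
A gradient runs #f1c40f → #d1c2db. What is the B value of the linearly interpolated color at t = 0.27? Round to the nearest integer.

B₁ = 15 (from #f1c40f), B₂ = 219 (from #d1c2db).
B = 15 + 0.27 × (219 − 15) = 70.08 → 70

70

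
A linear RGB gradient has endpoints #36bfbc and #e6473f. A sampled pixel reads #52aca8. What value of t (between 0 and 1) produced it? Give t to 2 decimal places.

Invert the lerp on the R channel (largest span, 176): t = (82 − 54) / (230 − 54) = 28/176 = 0.15909.
Check on G: (172 − 191)/(71 − 191) = 0.1583 ✓

0.16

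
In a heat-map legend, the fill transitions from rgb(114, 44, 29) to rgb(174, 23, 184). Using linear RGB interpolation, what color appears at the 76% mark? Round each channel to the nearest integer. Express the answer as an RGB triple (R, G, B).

(160, 28, 147)

76% corresponds to t = 0.76.
R = 114 + 0.76 × (174 − 114) = 114 + 0.76 × 60 = 159.6 → 160
G = 44 + 0.76 × (23 − 44) = 44 + 0.76 × -21 = 28.04 → 28
B = 29 + 0.76 × (184 − 29) = 29 + 0.76 × 155 = 146.8 → 147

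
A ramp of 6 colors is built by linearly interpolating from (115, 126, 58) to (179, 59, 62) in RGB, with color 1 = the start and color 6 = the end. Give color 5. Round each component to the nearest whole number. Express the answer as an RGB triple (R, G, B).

With 6 swatches and endpoints inclusive, swatch 5 sits at t = (5 − 1)/(6 − 1) = 4/5 ≈ 0.8.
R = 115 + 0.8 × (179 − 115) = 166.2 → 166
G = 126 + 0.8 × (59 − 126) = 72.4 → 72
B = 58 + 0.8 × (62 − 58) = 61.2 → 61

(166, 72, 61)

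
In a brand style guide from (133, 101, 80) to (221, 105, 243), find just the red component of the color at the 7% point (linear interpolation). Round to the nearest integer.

139

R = 133 + 0.07 × (221 − 133) = 139.16 → 139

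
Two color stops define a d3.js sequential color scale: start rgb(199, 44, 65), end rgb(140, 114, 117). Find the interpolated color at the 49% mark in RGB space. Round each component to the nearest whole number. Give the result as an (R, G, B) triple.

49% corresponds to t = 0.49.
R = 199 + 0.49 × (140 − 199) = 199 + 0.49 × -59 = 170.09 → 170
G = 44 + 0.49 × (114 − 44) = 44 + 0.49 × 70 = 78.3 → 78
B = 65 + 0.49 × (117 − 65) = 65 + 0.49 × 52 = 90.48 → 90

(170, 78, 90)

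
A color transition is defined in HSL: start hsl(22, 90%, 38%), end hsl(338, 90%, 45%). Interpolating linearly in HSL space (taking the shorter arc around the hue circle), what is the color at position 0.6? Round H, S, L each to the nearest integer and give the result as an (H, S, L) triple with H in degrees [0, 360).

(356, 90, 42)

Hue: 338 − 22 = 316°, but |316| > 180 so the shorter arc goes the other way: Δh = 316 − 360 = -44°.
H = 22 + 0.6 × (-44) = -4.4 → -4 → -4 mod 360 = 356°
S = 90 + 0.6 × (90 − 90) = 90 → 90%
L = 38 + 0.6 × (45 − 38) = 42.2 → 42%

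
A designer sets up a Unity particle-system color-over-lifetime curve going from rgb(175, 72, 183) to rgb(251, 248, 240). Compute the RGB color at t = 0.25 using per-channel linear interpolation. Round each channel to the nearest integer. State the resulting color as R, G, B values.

R = 175 + 0.25 × (251 − 175) = 175 + 0.25 × 76 = 194 → 194
G = 72 + 0.25 × (248 − 72) = 72 + 0.25 × 176 = 116 → 116
B = 183 + 0.25 × (240 − 183) = 183 + 0.25 × 57 = 197.25 → 197
So the blended color is (194, 116, 197), about #c274c5.

(194, 116, 197)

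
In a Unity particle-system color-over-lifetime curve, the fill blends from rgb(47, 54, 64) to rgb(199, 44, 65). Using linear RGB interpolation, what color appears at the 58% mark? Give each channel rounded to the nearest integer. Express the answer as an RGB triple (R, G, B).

58% corresponds to t = 0.58.
R = 47 + 0.58 × (199 − 47) = 47 + 0.58 × 152 = 135.16 → 135
G = 54 + 0.58 × (44 − 54) = 54 + 0.58 × -10 = 48.2 → 48
B = 64 + 0.58 × (65 − 64) = 64 + 0.58 × 1 = 64.58 → 65

(135, 48, 65)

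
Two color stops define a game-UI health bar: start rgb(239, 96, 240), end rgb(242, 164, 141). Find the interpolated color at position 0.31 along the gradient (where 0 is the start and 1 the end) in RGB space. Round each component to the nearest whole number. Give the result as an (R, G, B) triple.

(240, 117, 209)

R = 239 + 0.31 × (242 − 239) = 239 + 0.31 × 3 = 239.93 → 240
G = 96 + 0.31 × (164 − 96) = 96 + 0.31 × 68 = 117.08 → 117
B = 240 + 0.31 × (141 − 240) = 240 + 0.31 × -99 = 209.31 → 209
So the blended color is (240, 117, 209), about #f075d1.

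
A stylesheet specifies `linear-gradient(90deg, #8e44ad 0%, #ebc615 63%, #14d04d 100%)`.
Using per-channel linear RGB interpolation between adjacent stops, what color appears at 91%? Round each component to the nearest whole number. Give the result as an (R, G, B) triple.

91% lies between the 63% and 100% stops, so the local fraction is t = (91 − 63)/(100 − 63) = 28/37 ≈ 0.7568.
#ebc615 → (235, 198, 21); #14d04d → (20, 208, 77).
R = 235 + 0.7568 × (20 − 235) = 72.288 → 72
G = 198 + 0.7568 × (208 − 198) = 205.568 → 206
B = 21 + 0.7568 × (77 − 21) = 63.381 → 63

(72, 206, 63)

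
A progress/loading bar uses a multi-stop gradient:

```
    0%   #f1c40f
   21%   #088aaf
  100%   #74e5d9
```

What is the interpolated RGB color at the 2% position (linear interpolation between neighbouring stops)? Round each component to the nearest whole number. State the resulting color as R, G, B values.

(219, 190, 30)

2% lies between the 0% and 21% stops, so the local fraction is t = (2 − 0)/(21 − 0) = 2/21 ≈ 0.0952.
#f1c40f → (241, 196, 15); #088aaf → (8, 138, 175).
R = 241 + 0.0952 × (8 − 241) = 218.818 → 219
G = 196 + 0.0952 × (138 − 196) = 190.478 → 190
B = 15 + 0.0952 × (175 − 15) = 30.232 → 30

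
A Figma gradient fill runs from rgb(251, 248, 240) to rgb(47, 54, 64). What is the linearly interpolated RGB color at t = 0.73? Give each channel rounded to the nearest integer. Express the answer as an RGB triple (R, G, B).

R = 251 + 0.73 × (47 − 251) = 251 + 0.73 × -204 = 102.08 → 102
G = 248 + 0.73 × (54 − 248) = 248 + 0.73 × -194 = 106.38 → 106
B = 240 + 0.73 × (64 − 240) = 240 + 0.73 × -176 = 111.52 → 112

(102, 106, 112)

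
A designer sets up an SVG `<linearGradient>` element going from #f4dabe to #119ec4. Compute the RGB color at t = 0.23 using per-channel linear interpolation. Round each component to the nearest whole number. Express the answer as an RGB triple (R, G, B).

#f4dabe → (244, 218, 190); #119ec4 → (17, 158, 196).
R = 244 + 0.23 × (17 − 244) = 244 + 0.23 × -227 = 191.79 → 192
G = 218 + 0.23 × (158 − 218) = 218 + 0.23 × -60 = 204.2 → 204
B = 190 + 0.23 × (196 − 190) = 190 + 0.23 × 6 = 191.38 → 191

(192, 204, 191)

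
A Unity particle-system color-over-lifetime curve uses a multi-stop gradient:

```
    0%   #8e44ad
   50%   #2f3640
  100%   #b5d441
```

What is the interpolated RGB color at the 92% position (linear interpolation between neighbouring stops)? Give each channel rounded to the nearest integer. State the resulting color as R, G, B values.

92% lies between the 50% and 100% stops, so the local fraction is t = (92 − 50)/(100 − 50) = 42/50 ≈ 0.84.
#2f3640 → (47, 54, 64); #b5d441 → (181, 212, 65).
R = 47 + 0.84 × (181 − 47) = 159.56 → 160
G = 54 + 0.84 × (212 − 54) = 186.72 → 187
B = 64 + 0.84 × (65 − 64) = 64.84 → 65

(160, 187, 65)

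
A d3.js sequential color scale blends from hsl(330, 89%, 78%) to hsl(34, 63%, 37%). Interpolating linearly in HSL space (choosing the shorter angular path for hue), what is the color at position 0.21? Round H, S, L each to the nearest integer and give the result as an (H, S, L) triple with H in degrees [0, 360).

Hue: 34 − 330 = -296°, but |-296| > 180 so the shorter arc goes the other way: Δh = -296 + 360 = 64°.
H = 330 + 0.21 × (64) = 343.44 → 343°
S = 89 + 0.21 × (63 − 89) = 83.54 → 84%
L = 78 + 0.21 × (37 − 78) = 69.39 → 69%

(343, 84, 69)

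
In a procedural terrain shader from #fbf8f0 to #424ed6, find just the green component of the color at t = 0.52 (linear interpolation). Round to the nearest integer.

160

G₁ = 248 (from #fbf8f0), G₂ = 78 (from #424ed6).
G = 248 + 0.52 × (78 − 248) = 159.6 → 160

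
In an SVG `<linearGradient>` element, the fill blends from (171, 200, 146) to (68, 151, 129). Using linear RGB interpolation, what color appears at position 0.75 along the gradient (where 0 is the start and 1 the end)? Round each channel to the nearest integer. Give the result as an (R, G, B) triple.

(94, 163, 133)

R = 171 + 0.75 × (68 − 171) = 171 + 0.75 × -103 = 93.75 → 94
G = 200 + 0.75 × (151 − 200) = 200 + 0.75 × -49 = 163.25 → 163
B = 146 + 0.75 × (129 − 146) = 146 + 0.75 × -17 = 133.25 → 133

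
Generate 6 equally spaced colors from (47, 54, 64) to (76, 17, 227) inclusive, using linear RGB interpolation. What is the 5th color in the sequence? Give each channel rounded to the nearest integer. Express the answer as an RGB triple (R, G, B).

With 6 swatches and endpoints inclusive, swatch 5 sits at t = (5 − 1)/(6 − 1) = 4/5 ≈ 0.8.
R = 47 + 0.8 × (76 − 47) = 70.2 → 70
G = 54 + 0.8 × (17 − 54) = 24.4 → 24
B = 64 + 0.8 × (227 − 64) = 194.4 → 194

(70, 24, 194)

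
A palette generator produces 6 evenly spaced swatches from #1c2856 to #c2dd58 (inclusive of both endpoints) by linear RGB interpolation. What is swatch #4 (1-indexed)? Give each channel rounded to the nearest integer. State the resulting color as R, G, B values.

(128, 149, 87)

With 6 swatches and endpoints inclusive, swatch 4 sits at t = (4 − 1)/(6 − 1) = 3/5 ≈ 0.6.
#1c2856 → (28, 40, 86); #c2dd58 → (194, 221, 88).
R = 28 + 0.6 × (194 − 28) = 127.6 → 128
G = 40 + 0.6 × (221 − 40) = 148.6 → 149
B = 86 + 0.6 × (88 − 86) = 87.2 → 87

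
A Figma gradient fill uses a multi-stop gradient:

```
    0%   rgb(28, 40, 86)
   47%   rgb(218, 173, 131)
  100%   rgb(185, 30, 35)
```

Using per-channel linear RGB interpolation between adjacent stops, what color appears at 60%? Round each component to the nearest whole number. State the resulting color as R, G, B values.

(210, 138, 107)

60% lies between the 47% and 100% stops, so the local fraction is t = (60 − 47)/(100 − 47) = 13/53 ≈ 0.2453.
R = 218 + 0.2453 × (185 − 218) = 209.905 → 210
G = 173 + 0.2453 × (30 − 173) = 137.922 → 138
B = 131 + 0.2453 × (35 − 131) = 107.451 → 107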